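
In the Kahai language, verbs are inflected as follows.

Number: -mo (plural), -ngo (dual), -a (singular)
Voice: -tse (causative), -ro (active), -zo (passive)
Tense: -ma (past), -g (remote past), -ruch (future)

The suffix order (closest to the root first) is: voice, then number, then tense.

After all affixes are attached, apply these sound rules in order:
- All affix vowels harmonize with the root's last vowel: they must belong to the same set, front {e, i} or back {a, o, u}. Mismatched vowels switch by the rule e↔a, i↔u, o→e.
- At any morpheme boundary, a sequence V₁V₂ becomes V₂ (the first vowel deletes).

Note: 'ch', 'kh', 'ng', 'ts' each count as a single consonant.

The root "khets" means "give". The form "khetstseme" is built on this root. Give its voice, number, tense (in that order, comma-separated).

causative, singular, past

Segment: khets-tse-a-ma.
voice: -tse → causative.
number: -a → singular.
tense: -ma → past.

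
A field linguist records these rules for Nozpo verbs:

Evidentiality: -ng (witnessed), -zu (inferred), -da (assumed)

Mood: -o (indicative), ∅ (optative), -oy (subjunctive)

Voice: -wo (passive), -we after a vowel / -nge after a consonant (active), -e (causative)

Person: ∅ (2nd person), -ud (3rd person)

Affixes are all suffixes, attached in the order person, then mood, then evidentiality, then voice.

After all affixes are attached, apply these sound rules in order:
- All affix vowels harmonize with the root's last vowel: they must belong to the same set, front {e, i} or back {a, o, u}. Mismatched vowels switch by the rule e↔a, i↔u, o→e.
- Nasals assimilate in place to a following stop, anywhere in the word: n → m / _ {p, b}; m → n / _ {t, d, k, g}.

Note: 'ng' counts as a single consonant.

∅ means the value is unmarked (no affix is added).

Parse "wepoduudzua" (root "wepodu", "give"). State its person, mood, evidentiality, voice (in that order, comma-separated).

3rd person, optative, inferred, causative

Segment: wepodu-ud-zu-e.
person: -ud → 3rd person.
mood: ∅ → optative.
evidentiality: -zu → inferred.
voice: -e → causative.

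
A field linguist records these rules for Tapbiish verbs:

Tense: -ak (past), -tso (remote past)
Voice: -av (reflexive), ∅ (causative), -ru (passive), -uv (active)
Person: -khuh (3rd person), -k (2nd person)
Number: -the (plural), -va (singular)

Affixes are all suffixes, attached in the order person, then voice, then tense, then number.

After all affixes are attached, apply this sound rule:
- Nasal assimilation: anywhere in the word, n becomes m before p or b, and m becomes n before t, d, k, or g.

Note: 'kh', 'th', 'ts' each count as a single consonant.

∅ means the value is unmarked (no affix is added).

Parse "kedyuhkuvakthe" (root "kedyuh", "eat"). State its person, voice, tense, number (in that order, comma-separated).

Segment: kedyuh-k-uv-ak-the.
person: -k → 2nd person.
voice: -uv → active.
tense: -ak → past.
number: -the → plural.

2nd person, active, past, plural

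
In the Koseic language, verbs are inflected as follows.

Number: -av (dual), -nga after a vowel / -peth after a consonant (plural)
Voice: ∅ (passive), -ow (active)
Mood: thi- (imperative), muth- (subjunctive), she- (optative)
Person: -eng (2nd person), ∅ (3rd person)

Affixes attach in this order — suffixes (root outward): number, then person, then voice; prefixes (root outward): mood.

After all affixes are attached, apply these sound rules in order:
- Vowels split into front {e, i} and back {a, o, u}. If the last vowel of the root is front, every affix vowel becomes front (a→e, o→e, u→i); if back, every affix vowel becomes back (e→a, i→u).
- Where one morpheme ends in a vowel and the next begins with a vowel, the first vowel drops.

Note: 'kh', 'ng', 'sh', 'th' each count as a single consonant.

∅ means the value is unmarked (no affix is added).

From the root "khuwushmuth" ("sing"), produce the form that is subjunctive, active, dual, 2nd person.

Attach number dual -av → khuwushmuthav.
Attach person 2nd person -eng → khuwushmuthaveng.
Attach mood subjunctive muth- → muthkhuwushmuthaveng.
Attach voice active -ow → muthkhuwushmuthavengow.
Apply vowel harmony: muthkhuwushmuthavengow → muthkhuwushmuthavangow.
Vowel deletion: no change.

muthkhuwushmuthavangow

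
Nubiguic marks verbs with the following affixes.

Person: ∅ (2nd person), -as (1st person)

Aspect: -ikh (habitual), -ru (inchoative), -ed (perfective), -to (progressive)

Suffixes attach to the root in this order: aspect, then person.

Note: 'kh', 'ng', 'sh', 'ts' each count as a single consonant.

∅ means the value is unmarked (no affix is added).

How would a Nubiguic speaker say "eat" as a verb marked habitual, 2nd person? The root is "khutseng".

khutsengikh

Attach aspect habitual -ikh → khutsengikh.
person = 2nd person: zero marking, form stays khutsengikh.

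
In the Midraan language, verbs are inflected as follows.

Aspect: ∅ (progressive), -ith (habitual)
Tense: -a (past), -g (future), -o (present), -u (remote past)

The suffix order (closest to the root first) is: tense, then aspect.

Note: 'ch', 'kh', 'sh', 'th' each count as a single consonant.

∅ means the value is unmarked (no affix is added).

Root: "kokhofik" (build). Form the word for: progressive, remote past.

Attach tense remote past -u → kokhofiku.
aspect = progressive: zero marking, form stays kokhofiku.

kokhofiku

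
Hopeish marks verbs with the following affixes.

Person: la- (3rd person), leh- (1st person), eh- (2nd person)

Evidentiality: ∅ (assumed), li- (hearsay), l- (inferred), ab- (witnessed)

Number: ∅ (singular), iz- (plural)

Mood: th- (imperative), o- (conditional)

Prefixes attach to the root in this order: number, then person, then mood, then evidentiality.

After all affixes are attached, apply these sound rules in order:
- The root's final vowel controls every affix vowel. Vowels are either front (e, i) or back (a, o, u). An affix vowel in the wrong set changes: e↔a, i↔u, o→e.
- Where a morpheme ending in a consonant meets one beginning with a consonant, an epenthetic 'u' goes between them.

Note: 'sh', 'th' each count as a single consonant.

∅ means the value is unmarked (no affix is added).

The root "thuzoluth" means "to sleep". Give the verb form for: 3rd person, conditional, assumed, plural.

olauzuthuzoluth

Attach number plural iz- → izthuzoluth.
Attach person 3rd person la- → laizthuzoluth.
Attach mood conditional o- → olaizthuzoluth.
evidentiality = assumed: zero marking, form stays olaizthuzoluth.
Apply vowel harmony: olaizthuzoluth → olauzthuzoluth.
Apply epenthesis: olauzthuzoluth → olauzuthuzoluth.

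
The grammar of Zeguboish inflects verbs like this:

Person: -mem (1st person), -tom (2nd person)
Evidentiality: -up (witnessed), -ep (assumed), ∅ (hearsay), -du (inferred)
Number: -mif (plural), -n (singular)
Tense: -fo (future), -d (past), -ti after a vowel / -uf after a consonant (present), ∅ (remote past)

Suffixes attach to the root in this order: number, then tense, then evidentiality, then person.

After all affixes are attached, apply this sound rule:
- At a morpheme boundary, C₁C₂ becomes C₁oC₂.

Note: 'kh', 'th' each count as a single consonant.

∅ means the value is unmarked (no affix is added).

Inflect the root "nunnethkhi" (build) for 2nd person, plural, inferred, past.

nunnethkhimifododutom

Attach number plural -mif → nunnethkhimif.
Attach tense past -d → nunnethkhimifd.
Attach evidentiality inferred -du → nunnethkhimifddu.
Attach person 2nd person -tom → nunnethkhimifddutom.
Apply epenthesis: nunnethkhimifddutom → nunnethkhimifododutom.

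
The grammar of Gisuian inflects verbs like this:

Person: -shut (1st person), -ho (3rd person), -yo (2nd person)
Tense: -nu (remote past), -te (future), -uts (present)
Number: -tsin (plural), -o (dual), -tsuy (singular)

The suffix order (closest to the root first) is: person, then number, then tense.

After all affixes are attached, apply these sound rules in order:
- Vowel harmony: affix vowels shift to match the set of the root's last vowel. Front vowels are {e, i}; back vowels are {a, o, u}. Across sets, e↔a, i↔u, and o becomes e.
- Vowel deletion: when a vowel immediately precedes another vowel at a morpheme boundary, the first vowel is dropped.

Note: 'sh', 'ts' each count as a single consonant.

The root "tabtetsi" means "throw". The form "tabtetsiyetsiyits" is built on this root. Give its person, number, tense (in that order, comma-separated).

Segment: tabtetsi-yo-tsuy-uts.
person: -yo → 2nd person.
number: -tsuy → singular.
tense: -uts → present.

2nd person, singular, present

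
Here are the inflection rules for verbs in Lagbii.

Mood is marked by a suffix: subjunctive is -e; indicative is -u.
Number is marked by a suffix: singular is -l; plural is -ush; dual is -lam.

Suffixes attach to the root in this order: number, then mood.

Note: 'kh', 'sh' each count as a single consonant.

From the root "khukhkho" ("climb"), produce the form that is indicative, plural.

Attach number plural -ush → khukhkhoush.
Attach mood indicative -u → khukhkhoushu.

khukhkhoushu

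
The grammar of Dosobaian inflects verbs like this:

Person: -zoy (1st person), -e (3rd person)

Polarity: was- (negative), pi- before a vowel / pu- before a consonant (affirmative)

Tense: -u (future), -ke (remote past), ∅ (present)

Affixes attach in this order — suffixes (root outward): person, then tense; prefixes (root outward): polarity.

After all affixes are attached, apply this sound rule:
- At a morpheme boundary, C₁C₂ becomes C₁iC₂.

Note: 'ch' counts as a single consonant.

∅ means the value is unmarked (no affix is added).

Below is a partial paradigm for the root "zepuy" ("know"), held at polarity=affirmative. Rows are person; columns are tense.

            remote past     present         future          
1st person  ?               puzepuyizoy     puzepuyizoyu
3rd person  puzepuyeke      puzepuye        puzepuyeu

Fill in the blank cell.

Attach polarity affirmative pu- (before consonant 'z') → puzepuy.
Attach person 1st person -zoy → puzepuyzoy.
Attach tense remote past -ke → puzepuyzoyke.
Apply epenthesis: puzepuyzoyke → puzepuyizoyike.

puzepuyizoyike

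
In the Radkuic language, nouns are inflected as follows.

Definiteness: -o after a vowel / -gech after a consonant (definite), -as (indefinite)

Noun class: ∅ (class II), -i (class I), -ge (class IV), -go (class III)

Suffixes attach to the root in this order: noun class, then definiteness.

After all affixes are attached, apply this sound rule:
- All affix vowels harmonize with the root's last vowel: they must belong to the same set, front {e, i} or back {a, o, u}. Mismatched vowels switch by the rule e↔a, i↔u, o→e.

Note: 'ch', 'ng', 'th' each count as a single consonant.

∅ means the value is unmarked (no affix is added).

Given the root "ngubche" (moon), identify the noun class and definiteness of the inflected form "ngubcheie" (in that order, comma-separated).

Segment: ngubche-i-o.
noun class: -i → class I.
definiteness: -o/gech → definite.

class I, definite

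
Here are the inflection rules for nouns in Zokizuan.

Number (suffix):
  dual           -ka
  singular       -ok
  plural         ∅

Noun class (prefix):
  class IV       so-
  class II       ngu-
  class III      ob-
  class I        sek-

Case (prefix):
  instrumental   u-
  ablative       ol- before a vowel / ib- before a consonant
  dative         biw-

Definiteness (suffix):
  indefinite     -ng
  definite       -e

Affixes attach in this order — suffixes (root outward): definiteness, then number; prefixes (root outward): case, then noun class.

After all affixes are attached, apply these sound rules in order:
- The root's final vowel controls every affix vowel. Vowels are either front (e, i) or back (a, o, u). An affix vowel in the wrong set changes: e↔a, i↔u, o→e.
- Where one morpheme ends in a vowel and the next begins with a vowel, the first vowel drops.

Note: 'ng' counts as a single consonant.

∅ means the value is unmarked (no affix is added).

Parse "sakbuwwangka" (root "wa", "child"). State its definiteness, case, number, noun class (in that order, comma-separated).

indefinite, dative, dual, class I

Segment: sek-biw-wa-ng-ka.
definiteness: -ng → indefinite.
case: biw- → dative.
number: -ka → dual.
noun class: sek- → class I.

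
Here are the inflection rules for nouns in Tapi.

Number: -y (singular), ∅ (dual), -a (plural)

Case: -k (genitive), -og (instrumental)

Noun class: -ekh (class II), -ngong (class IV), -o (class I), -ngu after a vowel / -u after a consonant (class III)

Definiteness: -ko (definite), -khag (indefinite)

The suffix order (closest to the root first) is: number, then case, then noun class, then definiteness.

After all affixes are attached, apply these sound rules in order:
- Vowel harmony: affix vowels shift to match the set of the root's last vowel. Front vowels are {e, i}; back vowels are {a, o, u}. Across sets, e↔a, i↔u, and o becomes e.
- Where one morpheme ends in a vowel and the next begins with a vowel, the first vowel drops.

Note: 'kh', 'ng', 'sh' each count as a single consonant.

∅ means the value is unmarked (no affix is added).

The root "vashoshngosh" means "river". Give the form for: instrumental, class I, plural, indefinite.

Attach number plural -a → vashoshngosha.
Attach case instrumental -og → vashoshngoshaog.
Attach noun class class I -o → vashoshngoshaogo.
Attach definiteness indefinite -khag → vashoshngoshaogokhag.
Vowel harmony: no change.
Apply vowel deletion: vashoshngoshaogokhag → vashoshngoshogokhag.

vashoshngoshogokhag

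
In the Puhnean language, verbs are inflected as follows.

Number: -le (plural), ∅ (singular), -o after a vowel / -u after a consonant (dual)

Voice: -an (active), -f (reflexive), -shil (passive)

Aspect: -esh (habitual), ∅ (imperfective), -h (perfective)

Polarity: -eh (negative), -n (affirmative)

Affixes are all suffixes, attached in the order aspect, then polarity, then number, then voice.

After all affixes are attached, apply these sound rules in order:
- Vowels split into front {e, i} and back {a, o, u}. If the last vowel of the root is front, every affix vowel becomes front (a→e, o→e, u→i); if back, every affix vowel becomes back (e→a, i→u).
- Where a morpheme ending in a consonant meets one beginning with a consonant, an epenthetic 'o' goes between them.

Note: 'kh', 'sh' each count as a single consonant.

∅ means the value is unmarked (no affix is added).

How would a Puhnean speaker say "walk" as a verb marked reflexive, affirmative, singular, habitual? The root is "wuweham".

Attach aspect habitual -esh → wuwehamesh.
Attach polarity affirmative -n → wuwehameshn.
number = singular: zero marking, form stays wuwehameshn.
Attach voice reflexive -f → wuwehameshnf.
Apply vowel harmony: wuwehameshnf → wuwehamashnf.
Apply epenthesis: wuwehamashnf → wuwehamashonof.

wuwehamashonof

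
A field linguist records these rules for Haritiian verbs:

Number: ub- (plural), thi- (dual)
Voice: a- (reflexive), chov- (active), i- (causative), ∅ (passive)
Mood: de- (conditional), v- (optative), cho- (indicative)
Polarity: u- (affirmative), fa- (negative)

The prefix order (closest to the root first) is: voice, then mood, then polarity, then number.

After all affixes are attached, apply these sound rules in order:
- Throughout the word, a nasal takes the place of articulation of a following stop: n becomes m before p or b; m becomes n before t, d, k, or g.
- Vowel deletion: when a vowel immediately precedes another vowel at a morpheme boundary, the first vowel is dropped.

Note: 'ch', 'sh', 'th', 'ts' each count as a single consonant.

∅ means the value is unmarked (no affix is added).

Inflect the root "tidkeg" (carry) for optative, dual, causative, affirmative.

thuvitidkeg

Attach voice causative i- → itidkeg.
Attach mood optative v- → vitidkeg.
Attach polarity affirmative u- → uvitidkeg.
Attach number dual thi- → thiuvitidkeg.
Nasal assimilation: no change.
Apply vowel deletion: thiuvitidkeg → thuvitidkeg.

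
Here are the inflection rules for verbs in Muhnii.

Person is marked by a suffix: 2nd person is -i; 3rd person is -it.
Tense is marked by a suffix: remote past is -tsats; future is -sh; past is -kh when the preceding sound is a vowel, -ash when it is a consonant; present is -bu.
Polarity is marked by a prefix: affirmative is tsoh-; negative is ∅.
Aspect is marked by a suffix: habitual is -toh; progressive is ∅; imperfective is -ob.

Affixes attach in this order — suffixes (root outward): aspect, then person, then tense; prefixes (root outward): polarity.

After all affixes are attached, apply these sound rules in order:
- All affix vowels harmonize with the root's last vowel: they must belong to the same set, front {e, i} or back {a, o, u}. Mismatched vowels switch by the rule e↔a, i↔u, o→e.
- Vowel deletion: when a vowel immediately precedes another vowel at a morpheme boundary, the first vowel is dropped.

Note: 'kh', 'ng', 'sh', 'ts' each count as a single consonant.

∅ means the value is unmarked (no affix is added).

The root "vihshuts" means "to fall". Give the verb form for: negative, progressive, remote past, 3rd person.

aspect = progressive: zero marking, form stays vihshuts.
Attach person 3rd person -it → vihshutsit.
Attach tense remote past -tsats → vihshutsittsats.
polarity = negative: zero marking, form stays vihshutsittsats.
Apply vowel harmony: vihshutsittsats → vihshutsuttsats.
Vowel deletion: no change.

vihshutsuttsats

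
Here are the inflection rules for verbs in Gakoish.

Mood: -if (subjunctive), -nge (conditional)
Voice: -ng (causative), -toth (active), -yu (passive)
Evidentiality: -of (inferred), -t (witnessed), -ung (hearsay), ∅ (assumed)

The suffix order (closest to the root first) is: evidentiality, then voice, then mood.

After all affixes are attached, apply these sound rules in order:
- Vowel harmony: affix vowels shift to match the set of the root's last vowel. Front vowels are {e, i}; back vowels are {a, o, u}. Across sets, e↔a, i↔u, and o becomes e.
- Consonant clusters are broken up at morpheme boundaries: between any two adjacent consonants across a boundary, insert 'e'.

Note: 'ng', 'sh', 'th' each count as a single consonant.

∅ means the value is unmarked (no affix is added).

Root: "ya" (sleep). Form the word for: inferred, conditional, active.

yaofetothenga

Attach evidentiality inferred -of → yaof.
Attach voice active -toth → yaoftoth.
Attach mood conditional -nge → yaoftothnge.
Apply vowel harmony: yaoftothnge → yaoftothnga.
Apply epenthesis: yaoftothnga → yaofetothenga.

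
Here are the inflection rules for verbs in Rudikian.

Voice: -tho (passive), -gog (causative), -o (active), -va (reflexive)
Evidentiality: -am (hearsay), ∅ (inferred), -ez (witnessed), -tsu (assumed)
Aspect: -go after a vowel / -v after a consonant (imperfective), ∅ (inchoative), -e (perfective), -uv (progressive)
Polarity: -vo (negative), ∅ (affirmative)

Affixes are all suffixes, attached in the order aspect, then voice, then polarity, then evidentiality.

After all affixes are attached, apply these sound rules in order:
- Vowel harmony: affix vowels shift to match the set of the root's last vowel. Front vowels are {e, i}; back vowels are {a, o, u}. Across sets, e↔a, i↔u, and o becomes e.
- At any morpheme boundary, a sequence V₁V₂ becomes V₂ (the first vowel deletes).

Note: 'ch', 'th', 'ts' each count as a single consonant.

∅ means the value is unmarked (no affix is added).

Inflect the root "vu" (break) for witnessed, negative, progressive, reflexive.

Attach aspect progressive -uv → vuuv.
Attach voice reflexive -va → vuuvva.
Attach polarity negative -vo → vuuvvavo.
Attach evidentiality witnessed -ez → vuuvvavoez.
Apply vowel harmony: vuuvvavoez → vuuvvavoaz.
Apply vowel deletion: vuuvvavoaz → vuvvavaz.

vuvvavaz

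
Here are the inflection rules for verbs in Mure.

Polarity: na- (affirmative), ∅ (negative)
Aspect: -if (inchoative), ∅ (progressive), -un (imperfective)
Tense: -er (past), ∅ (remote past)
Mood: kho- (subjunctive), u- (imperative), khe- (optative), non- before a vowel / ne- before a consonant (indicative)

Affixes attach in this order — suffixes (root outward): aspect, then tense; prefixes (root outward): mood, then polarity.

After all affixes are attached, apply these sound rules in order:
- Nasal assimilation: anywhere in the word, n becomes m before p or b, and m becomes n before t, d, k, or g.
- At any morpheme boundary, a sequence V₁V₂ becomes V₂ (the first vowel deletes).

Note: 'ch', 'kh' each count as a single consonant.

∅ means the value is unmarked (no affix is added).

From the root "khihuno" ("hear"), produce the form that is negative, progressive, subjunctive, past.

Attach mood subjunctive kho- → khokhihuno.
polarity = negative: zero marking, form stays khokhihuno.
aspect = progressive: zero marking, form stays khokhihuno.
Attach tense past -er → khokhihunoer.
Nasal assimilation: no change.
Apply vowel deletion: khokhihunoer → khokhihuner.

khokhihuner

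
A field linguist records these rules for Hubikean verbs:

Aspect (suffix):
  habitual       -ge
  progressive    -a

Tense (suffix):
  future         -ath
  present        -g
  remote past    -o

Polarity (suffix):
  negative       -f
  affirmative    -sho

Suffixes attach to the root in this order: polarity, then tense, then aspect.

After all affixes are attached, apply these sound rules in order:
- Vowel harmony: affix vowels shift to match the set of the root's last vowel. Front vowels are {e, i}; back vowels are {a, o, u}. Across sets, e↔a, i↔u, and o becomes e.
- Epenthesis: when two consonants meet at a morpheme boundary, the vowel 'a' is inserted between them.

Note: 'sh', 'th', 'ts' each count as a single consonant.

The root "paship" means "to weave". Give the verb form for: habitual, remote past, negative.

pashipafege

Attach polarity negative -f → pashipf.
Attach tense remote past -o → pashipfo.
Attach aspect habitual -ge → pashipfoge.
Apply vowel harmony: pashipfoge → pashipfege.
Apply epenthesis: pashipfege → pashipafege.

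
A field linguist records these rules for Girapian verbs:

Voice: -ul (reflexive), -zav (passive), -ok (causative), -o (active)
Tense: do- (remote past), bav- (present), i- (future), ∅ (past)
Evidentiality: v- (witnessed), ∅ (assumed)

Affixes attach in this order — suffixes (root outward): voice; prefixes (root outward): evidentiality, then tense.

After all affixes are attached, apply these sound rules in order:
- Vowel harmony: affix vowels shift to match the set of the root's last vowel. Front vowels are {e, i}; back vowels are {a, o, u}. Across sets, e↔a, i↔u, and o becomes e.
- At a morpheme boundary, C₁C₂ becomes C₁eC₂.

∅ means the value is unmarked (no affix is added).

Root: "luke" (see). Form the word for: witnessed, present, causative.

bevevelukeek

Attach voice causative -ok → lukeok.
Attach evidentiality witnessed v- → vlukeok.
Attach tense present bav- → bavvlukeok.
Apply vowel harmony: bavvlukeok → bevvlukeek.
Apply epenthesis: bevvlukeek → bevevelukeek.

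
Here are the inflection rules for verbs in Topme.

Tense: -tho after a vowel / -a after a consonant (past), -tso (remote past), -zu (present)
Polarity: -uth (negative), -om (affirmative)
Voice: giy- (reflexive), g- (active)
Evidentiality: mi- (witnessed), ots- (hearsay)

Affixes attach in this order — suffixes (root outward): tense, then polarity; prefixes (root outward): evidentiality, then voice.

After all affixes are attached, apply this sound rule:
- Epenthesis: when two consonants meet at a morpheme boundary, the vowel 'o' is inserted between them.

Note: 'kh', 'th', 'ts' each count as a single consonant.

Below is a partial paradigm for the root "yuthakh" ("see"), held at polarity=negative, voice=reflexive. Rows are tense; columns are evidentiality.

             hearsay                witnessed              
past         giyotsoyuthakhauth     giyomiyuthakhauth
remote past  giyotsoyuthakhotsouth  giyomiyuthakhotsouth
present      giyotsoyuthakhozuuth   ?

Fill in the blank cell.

giyomiyuthakhozuuth

Attach tense present -zu → yuthakhzu.
Attach polarity negative -uth → yuthakhzuuth.
Attach evidentiality witnessed mi- → miyuthakhzuuth.
Attach voice reflexive giy- → giymiyuthakhzuuth.
Apply epenthesis: giymiyuthakhzuuth → giyomiyuthakhozuuth.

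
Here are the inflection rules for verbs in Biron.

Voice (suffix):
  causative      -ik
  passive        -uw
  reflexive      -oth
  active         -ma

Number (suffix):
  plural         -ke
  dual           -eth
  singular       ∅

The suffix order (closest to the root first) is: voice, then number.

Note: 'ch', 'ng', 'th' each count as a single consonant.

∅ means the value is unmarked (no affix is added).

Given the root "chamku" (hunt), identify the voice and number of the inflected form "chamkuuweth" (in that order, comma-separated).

Segment: chamku-uw-eth.
voice: -uw → passive.
number: -eth → dual.

passive, dual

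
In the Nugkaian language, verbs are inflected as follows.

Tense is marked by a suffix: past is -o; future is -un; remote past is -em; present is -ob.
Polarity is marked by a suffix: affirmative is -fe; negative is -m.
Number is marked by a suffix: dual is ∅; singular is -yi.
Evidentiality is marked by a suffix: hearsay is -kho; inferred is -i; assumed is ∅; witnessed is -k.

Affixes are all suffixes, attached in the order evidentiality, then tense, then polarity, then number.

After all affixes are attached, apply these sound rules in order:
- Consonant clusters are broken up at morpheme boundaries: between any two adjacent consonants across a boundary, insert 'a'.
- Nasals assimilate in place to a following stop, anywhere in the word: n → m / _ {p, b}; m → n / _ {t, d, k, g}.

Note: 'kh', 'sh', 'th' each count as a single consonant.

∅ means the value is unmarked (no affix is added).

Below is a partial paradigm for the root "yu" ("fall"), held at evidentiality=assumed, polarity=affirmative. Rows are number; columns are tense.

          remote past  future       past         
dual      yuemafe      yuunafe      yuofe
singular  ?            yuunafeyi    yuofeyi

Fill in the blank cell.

yuemafeyi

evidentiality = assumed: zero marking, form stays yu.
Attach tense remote past -em → yuem.
Attach polarity affirmative -fe → yuemfe.
Attach number singular -yi → yuemfeyi.
Apply epenthesis: yuemfeyi → yuemafeyi.
Nasal assimilation: no change.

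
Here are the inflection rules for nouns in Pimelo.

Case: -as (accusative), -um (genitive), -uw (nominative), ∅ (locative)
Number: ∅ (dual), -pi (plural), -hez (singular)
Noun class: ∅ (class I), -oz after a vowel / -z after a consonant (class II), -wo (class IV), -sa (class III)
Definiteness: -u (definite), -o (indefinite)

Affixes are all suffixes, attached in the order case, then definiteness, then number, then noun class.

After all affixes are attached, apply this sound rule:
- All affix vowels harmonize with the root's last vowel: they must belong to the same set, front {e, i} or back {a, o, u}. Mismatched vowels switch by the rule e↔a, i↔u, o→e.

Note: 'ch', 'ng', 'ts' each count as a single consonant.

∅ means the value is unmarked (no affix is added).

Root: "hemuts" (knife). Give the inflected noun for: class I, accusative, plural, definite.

hemutsasupu

Attach case accusative -as → hemutsas.
Attach definiteness definite -u → hemutsasu.
Attach number plural -pi → hemutsasupi.
noun class = class I: zero marking, form stays hemutsasupi.
Apply vowel harmony: hemutsasupi → hemutsasupu.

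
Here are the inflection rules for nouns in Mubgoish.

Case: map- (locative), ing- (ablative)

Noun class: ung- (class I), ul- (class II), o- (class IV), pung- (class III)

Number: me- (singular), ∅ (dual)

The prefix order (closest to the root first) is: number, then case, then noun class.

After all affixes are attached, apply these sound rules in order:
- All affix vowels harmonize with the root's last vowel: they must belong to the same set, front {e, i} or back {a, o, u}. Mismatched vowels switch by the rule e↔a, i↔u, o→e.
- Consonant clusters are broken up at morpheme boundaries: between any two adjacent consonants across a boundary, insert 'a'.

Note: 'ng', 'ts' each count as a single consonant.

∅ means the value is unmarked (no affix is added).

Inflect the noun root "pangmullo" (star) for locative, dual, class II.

number = dual: zero marking, form stays pangmullo.
Attach case locative map- → mappangmullo.
Attach noun class class II ul- → ulmappangmullo.
Vowel harmony: no change.
Apply epenthesis: ulmappangmullo → ulamapapangmullo.

ulamapapangmullo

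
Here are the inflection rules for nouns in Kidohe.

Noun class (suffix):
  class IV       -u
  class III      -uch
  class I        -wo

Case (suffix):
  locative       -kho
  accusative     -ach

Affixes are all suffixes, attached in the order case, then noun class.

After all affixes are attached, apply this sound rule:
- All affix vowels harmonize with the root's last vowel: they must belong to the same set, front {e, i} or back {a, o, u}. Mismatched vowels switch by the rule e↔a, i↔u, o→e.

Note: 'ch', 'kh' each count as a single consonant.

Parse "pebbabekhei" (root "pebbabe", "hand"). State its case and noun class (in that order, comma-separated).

locative, class IV

Segment: pebbabe-kho-u.
case: -kho → locative.
noun class: -u → class IV.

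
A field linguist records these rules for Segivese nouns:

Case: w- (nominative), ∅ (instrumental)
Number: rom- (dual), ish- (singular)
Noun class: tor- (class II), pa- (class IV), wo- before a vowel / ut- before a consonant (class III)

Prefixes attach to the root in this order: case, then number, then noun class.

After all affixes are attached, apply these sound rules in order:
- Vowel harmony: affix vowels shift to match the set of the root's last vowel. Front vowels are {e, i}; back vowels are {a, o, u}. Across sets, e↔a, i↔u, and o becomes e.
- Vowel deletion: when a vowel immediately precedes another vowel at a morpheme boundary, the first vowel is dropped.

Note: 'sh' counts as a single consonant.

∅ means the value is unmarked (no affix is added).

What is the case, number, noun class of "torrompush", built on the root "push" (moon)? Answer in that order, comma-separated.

Segment: tor-rom-push.
case: ∅ → instrumental.
number: rom- → dual.
noun class: tor- → class II.

instrumental, dual, class II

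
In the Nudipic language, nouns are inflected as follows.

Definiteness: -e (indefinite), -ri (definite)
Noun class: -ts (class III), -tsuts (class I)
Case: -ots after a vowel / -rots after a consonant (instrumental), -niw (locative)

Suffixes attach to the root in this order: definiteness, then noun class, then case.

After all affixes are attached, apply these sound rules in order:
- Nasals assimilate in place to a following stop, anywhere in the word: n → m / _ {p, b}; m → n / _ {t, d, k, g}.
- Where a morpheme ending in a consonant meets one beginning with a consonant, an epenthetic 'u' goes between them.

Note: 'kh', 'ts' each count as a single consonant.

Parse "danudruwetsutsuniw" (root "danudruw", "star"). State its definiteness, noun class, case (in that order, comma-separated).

indefinite, class I, locative

Segment: danudruw-e-tsuts-niw.
definiteness: -e → indefinite.
noun class: -tsuts → class I.
case: -niw → locative.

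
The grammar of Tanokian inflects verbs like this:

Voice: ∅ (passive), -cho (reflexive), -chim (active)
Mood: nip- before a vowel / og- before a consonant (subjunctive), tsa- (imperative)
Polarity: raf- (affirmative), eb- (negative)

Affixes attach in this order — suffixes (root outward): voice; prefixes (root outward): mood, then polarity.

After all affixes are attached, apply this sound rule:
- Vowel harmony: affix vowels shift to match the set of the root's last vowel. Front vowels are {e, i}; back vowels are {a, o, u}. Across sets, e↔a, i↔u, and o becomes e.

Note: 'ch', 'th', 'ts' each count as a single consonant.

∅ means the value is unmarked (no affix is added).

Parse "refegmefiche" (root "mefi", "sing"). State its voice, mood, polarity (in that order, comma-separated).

reflexive, subjunctive, affirmative

Segment: raf-og-mefi-cho.
voice: -cho → reflexive.
mood: nip/og- → subjunctive.
polarity: raf- → affirmative.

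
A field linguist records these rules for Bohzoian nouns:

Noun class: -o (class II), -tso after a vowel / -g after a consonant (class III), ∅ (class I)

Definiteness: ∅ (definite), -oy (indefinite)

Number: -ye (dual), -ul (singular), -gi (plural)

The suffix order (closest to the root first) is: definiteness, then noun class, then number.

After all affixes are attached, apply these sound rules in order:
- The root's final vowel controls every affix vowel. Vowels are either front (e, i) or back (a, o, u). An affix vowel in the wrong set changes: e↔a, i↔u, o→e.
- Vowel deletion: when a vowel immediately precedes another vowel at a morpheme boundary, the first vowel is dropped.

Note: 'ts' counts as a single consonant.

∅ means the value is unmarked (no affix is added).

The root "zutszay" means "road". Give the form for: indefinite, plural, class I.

Attach definiteness indefinite -oy → zutszayoy.
noun class = class I: zero marking, form stays zutszayoy.
Attach number plural -gi → zutszayoygi.
Apply vowel harmony: zutszayoygi → zutszayoygu.
Vowel deletion: no change.

zutszayoygu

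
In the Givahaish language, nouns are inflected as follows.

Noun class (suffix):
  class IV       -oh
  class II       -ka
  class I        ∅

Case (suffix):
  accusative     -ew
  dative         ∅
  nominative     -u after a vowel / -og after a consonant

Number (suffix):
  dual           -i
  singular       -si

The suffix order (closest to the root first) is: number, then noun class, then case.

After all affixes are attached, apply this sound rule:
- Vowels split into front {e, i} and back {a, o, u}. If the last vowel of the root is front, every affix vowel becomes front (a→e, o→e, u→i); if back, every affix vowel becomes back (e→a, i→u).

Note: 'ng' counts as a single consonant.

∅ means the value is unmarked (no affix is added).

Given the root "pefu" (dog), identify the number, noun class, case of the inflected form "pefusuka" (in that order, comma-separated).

singular, class II, dative

Segment: pefu-si-ka.
number: -si → singular.
noun class: -ka → class II.
case: ∅ → dative.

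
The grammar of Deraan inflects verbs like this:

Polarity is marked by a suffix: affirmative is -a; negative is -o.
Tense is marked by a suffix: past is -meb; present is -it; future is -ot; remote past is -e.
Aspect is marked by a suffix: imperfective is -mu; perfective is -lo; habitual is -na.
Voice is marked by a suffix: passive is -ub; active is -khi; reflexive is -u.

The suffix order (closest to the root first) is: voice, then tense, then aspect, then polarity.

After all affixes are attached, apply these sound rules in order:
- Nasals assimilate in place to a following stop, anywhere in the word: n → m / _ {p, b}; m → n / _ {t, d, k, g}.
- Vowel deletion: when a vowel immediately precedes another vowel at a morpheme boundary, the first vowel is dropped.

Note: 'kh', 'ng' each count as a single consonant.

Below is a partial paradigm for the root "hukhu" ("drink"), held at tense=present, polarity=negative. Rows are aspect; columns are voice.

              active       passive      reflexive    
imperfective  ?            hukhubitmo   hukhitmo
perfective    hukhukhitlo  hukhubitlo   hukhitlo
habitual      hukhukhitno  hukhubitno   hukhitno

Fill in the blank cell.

Attach voice active -khi → hukhukhi.
Attach tense present -it → hukhukhiit.
Attach aspect imperfective -mu → hukhukhiitmu.
Attach polarity negative -o → hukhukhiitmuo.
Nasal assimilation: no change.
Apply vowel deletion: hukhukhiitmuo → hukhukhitmo.

hukhukhitmo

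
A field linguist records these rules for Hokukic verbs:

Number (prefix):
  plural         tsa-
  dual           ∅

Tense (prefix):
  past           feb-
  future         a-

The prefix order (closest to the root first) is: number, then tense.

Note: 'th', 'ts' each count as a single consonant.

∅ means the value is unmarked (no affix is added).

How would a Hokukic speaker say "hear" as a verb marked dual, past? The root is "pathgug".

febpathgug

number = dual: zero marking, form stays pathgug.
Attach tense past feb- → febpathgug.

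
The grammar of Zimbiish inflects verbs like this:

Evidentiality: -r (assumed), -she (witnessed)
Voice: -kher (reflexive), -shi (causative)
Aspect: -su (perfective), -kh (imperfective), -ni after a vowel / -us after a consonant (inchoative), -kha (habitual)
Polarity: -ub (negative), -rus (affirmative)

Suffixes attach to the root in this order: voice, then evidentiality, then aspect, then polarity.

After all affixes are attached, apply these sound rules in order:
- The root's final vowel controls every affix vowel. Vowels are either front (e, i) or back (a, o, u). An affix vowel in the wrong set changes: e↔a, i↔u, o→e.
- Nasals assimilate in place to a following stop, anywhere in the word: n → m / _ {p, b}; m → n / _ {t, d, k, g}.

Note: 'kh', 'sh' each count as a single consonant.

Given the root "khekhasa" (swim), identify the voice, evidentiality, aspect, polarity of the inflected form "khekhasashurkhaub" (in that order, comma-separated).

Segment: khekhasa-shi-r-kha-ub.
voice: -shi → causative.
evidentiality: -r → assumed.
aspect: -kha → habitual.
polarity: -ub → negative.

causative, assumed, habitual, negative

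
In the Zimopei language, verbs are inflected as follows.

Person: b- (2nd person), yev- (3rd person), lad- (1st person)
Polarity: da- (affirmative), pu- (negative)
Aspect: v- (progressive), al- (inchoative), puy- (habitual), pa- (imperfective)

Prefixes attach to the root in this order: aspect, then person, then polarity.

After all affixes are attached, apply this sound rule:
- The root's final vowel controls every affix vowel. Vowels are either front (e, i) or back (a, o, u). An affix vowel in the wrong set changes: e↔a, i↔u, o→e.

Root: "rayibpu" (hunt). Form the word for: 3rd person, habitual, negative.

Attach aspect habitual puy- → puyrayibpu.
Attach person 3rd person yev- → yevpuyrayibpu.
Attach polarity negative pu- → puyevpuyrayibpu.
Apply vowel harmony: puyevpuyrayibpu → puyavpuyrayibpu.

puyavpuyrayibpu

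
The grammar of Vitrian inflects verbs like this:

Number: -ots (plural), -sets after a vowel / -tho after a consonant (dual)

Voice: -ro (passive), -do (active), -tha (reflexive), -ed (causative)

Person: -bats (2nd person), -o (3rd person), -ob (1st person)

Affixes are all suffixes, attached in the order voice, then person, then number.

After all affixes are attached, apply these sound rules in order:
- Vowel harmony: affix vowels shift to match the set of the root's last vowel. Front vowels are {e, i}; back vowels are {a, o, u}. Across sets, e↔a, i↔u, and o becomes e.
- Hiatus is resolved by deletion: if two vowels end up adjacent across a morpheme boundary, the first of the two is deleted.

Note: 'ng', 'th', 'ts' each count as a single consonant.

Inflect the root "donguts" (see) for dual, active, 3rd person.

dongutsdosats

Attach voice active -do → dongutsdo.
Attach person 3rd person -o → dongutsdoo.
Attach number dual -sets (after vowel 'o') → dongutsdoosets.
Apply vowel harmony: dongutsdoosets → dongutsdoosats.
Apply vowel deletion: dongutsdoosats → dongutsdosats.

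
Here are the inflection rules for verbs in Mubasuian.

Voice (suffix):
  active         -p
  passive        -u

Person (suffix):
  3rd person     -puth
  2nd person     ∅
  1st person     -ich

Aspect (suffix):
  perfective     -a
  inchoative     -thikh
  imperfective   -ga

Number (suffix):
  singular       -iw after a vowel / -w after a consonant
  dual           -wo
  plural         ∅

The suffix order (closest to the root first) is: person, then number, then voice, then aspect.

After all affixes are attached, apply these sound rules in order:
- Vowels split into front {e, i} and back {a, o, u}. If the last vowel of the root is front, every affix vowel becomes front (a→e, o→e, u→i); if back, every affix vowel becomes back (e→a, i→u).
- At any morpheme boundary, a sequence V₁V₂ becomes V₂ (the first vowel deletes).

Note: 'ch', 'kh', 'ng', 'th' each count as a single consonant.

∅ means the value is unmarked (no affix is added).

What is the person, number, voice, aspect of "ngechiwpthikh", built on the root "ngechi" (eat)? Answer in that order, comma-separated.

2nd person, singular, active, inchoative

Segment: ngechi-iw-p-thikh.
person: ∅ → 2nd person.
number: -iw/w → singular.
voice: -p → active.
aspect: -thikh → inchoative.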